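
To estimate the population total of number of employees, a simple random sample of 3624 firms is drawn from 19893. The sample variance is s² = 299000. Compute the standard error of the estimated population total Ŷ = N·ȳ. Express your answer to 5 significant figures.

Var(Ŷ) = N²·Var(ȳ) = N²·(1 − n/N)·s²/n.
f = 3624/19893 = 0.18217463; Var(ȳ) = 0.81782537·299000/3624 = 67.475106.
Var(Ŷ) = 19893² · 67.475106 = 2.6702021 × 10^10.
SE(Ŷ) = √(2.6702021 × 10^10) = 163410.

163410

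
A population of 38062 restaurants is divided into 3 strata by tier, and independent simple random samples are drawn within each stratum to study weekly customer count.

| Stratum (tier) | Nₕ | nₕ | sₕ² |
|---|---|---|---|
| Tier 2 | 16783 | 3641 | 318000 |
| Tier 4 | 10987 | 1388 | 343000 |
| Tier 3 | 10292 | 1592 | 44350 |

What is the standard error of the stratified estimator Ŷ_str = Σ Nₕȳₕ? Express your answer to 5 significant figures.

218680

Var(Ŷ_str) = Σₕ Nₕ²(1 − fₕ)sₕ²/nₕ.
Tier 2: 16783²·(1 − 3641/16783)·318000/3641 = 1.9263602 × 10^10.
Tier 4: 10987²·(1 − 1388/10987)·343000/1388 = 2.6062122 × 10^10.
Tier 3: 10292²·(1 − 1592/10292)·44350/1592 = 2.4944201 × 10^9.
Sum = 4.7820144 × 10^10.
SE = √(4.7820144 × 10^10) = 218680.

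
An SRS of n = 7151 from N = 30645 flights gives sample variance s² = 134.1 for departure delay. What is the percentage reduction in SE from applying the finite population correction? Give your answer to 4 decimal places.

f = n/N = 7151/30645 = 0.23334965.
SE_no-fpc = √(s²/n) = 0.13694021; SE_fpc = √((1−f)s²/n) = 0.1199029.
Ratio = √(1−f) = 0.87558572. Reduction = 100·(1 − 0.87558572) = 12.4414%.

12.4414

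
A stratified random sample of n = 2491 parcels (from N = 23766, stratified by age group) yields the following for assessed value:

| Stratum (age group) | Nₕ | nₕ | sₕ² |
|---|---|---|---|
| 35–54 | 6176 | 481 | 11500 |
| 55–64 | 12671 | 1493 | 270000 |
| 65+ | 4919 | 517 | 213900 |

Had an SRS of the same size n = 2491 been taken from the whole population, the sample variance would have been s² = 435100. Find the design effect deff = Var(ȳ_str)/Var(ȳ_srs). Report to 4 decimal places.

0.4010

Var(ȳ_str) = Σ Wₕ²(1−fₕ)sₕ²/nₕ with Wₕ = Nₕ/23766:
  35–54: (6176/23766)²·(1−481/6176)·11500/481 = 1.4888179
  55–64: (12671/23766)²·(1−1493/12671)·270000/1493 = 45.348901
  65+: (4919/23766)²·(1−517/4919)·213900/517 = 15.861159
  → Var(ȳ_str) = 62.698878.
Var(ȳ_srs) = (1 − 2491/23766)·435100/2491 = 156.36114.
deff = 62.698878 / 156.36114 = 0.4010.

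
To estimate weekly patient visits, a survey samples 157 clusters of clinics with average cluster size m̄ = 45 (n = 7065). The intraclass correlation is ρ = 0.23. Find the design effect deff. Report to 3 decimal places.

deff = 1 + (45 − 1)·0.23 = 1 + 10.12 = 11.12.

11.120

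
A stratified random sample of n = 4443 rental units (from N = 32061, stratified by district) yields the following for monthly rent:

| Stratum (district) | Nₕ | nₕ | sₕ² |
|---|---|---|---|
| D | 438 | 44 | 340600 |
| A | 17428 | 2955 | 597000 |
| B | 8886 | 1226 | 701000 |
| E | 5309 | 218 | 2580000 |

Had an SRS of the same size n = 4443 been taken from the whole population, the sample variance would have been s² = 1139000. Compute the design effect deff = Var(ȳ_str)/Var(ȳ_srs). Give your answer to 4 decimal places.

1.8110

Var(ȳ_str) = Σ Wₕ²(1−fₕ)sₕ²/nₕ with Wₕ = Nₕ/32061:
  D: (438/32061)²·(1−44/438)·340600/44 = 1.2995954
  A: (17428/32061)²·(1−2955/17428)·597000/2955 = 49.575697
  B: (8886/32061)²·(1−1226/8886)·701000/1226 = 37.862431
  E: (5309/32061)²·(1−218/5309)·2580000/218 = 311.18948
  → Var(ȳ_str) = 399.9272.
Var(ȳ_srs) = (1 − 4443/32061)·1139000/4443 = 220.83229.
deff = 399.9272 / 220.83229 = 1.8110.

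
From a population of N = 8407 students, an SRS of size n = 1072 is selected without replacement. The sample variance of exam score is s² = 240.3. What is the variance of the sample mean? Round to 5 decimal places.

Under SRS without replacement, Var(ȳ) = (1 − f)·s²/n with f = n/N = 1072/8407 = 0.12751279.
Var(ȳ) = (1 − 0.12751279)·240.3/1072 = 0.87248721·0.22416045 = 0.19557712.

0.19558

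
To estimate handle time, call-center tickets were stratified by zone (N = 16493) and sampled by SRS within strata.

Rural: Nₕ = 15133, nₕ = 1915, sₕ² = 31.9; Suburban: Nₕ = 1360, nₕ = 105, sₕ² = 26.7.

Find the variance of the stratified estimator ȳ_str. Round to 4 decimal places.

0.0138

Var(ȳ_str) = Σₕ Wₕ²(1 − fₕ)sₕ²/nₕ with Wₕ = Nₕ/N, N = 16493.
Rural: Wₕ = 0.91754077; term = 0.91754077²·(1 − 0.12654464)·31.9/1915 = 0.012249359.
Suburban: Wₕ = 0.08245923; term = 0.08245923²·(1 − 0.07720588)·26.7/105 = 0.0015955311.
Sum = 0.01384489.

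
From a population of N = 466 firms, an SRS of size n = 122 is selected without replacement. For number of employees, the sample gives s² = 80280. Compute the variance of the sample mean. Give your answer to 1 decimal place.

485.8

Under SRS without replacement, Var(ȳ) = (1 − f)·s²/n with f = n/N = 122/466 = 0.26180258.
Var(ȳ) = (1 − 0.26180258)·80280/122 = 0.73819742·658.03279 = 485.75811.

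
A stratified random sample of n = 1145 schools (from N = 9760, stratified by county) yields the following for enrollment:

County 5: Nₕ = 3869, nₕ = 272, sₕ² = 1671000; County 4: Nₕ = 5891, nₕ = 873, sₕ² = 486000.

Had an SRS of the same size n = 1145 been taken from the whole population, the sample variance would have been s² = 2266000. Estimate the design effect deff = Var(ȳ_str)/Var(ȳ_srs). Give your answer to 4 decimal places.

0.6127

Var(ȳ_str) = Σ Wₕ²(1−fₕ)sₕ²/nₕ with Wₕ = Nₕ/9760:
  County 5: (3869/9760)²·(1−272/3869)·1671000/272 = 897.52608
  County 4: (5891/9760)²·(1−873/5891)·486000/873 = 172.75955
  → Var(ȳ_str) = 1070.2856.
Var(ȳ_srs) = (1 − 1145/9760)·2266000/1145 = 1746.8672.
deff = 1070.2856 / 1746.8672 = 0.6127.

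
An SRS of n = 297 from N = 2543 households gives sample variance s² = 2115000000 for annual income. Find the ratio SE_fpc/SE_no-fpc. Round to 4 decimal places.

f = n/N = 297/2543 = 0.11679119.
SE_no-fpc = √(s²/n) = 2668.5599; SE_fpc = √((1−f)s²/n) = 2507.891.
Ratio = √(1−f) = 0.93979190.

0.9398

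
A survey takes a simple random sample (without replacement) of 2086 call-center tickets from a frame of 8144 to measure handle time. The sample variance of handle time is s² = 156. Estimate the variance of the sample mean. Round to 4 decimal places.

Under SRS without replacement, Var(ȳ) = (1 − f)·s²/n with f = n/N = 2086/8144 = 0.25613949.
Var(ȳ) = (1 − 0.25613949)·156/2086 = 0.74386051·0.074784276 = 0.05562907.

0.0556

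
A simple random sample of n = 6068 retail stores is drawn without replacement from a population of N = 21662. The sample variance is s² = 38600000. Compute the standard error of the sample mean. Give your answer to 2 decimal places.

67.67

Under SRS without replacement, Var(ȳ) = (1 − f)·s²/n with f = n/N = 6068/21662 = 0.28012187.
Var(ȳ) = (1 − 0.28012187)·38600000/6068 = 0.71987813·6361.2393 = 4579.317.
SE(ȳ) = √(4579.317) = 67.67.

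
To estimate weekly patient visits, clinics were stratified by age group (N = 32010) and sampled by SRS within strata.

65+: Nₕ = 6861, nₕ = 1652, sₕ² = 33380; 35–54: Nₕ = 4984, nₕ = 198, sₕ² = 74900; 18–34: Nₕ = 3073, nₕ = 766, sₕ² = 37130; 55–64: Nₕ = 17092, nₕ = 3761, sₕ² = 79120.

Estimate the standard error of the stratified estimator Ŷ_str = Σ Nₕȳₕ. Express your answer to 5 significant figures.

Var(Ŷ_str) = Σₕ Nₕ²(1 − fₕ)sₕ²/nₕ.
65+: 6861²·(1 − 1652/6861)·33380/1652 = 7.2213445 × 10^8.
35–54: 4984²·(1 − 198/4984)·74900/198 = 9.0233407 × 10^9.
18–34: 3073²·(1 − 766/3073)·37130/766 = 3.4364208 × 10^8.
55–64: 17092²·(1 − 3761/17092)·79120/3761 = 4.7933436 × 10^9.
Sum = 1.4882461 × 10^10.
SE = √(1.4882461 × 10^10) = 121990.

121990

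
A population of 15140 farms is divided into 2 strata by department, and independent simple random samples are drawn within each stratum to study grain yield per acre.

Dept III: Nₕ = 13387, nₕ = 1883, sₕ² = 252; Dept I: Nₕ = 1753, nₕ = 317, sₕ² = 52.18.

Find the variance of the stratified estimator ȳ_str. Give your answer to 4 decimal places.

Var(ȳ_str) = Σₕ Wₕ²(1 − fₕ)sₕ²/nₕ with Wₕ = Nₕ/N, N = 15140.
Dept III: Wₕ = 0.88421400; term = 0.88421400²·(1 − 0.14065885)·252/1883 = 0.089914681.
Dept I: Wₕ = 0.11578600; term = 0.11578600²·(1 − 0.18083286)·52.18/317 = 0.0018077127.
Sum = 0.091722394.

0.0917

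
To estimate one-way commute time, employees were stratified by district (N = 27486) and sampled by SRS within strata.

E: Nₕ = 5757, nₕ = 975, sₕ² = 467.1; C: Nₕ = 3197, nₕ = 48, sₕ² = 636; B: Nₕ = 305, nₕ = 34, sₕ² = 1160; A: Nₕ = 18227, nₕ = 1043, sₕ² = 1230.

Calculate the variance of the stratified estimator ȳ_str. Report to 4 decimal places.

0.6867

Var(ȳ_str) = Σₕ Wₕ²(1 − fₕ)sₕ²/nₕ with Wₕ = Nₕ/N, N = 27486.
E: Wₕ = 0.20945208; term = 0.20945208²·(1 − 0.16935904)·467.1/975 = 0.017457738.
C: Wₕ = 0.11631376; term = 0.11631376²·(1 − 0.01501408)·636/48 = 0.17656641.
B: Wₕ = 0.01109656; term = 0.01109656²·(1 − 0.11147541)·1160/34 = 0.0037327175.
A: Wₕ = 0.66313760; term = 0.66313760²·(1 − 0.05722280)·1230/1043 = 0.48891929.
Sum = 0.68667616.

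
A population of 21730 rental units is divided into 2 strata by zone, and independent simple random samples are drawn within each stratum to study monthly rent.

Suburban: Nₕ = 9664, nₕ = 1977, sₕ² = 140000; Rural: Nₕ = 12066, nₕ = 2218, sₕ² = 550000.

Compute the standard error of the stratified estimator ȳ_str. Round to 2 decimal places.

Var(ȳ_str) = Σₕ Wₕ²(1 − fₕ)sₕ²/nₕ with Wₕ = Nₕ/N, N = 21730.
Suburban: Wₕ = 0.44473079; term = 0.44473079²·(1 − 0.20457368)·140000/1977 = 11.140783.
Rural: Wₕ = 0.55526921; term = 0.55526921²·(1 − 0.18382231)·550000/2218 = 62.401216.
Sum = 73.541999.
SE = √(73.541999) = 8.58.

8.58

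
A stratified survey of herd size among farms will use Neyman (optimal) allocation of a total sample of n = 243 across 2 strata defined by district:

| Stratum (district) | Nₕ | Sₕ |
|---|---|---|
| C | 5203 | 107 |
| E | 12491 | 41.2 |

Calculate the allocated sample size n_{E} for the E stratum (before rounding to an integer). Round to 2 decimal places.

116.73

Neyman allocation: nₕ = n·NₕSₕ / Σⱼ NⱼSⱼ.
Σ NⱼSⱼ = 5203·107 + 12491·41.2 = 1.0713502 × 10^6.
n_{E} = 243·12491·41.2 / (1.0713502 × 10^6) = 116.73.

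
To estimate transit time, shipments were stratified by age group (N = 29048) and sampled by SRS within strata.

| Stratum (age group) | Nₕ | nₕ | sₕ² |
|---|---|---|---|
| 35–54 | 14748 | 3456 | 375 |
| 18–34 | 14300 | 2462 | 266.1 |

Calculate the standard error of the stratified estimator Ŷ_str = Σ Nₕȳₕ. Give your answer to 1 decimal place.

6030.5

Var(Ŷ_str) = Σₕ Nₕ²(1 − fₕ)sₕ²/nₕ.
35–54: 14748²·(1 − 3456/14748)·375/3456 = 1.8070141 × 10^7.
18–34: 14300²·(1 − 2462/14300)·266.1/2462 = 1.8296634 × 10^7.
Sum = 3.6366775 × 10^7.
SE = √(3.6366775 × 10^7) = 6030.5.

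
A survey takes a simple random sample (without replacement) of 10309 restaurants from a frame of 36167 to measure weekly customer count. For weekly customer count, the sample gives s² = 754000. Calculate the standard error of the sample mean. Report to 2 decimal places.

Under SRS without replacement, Var(ȳ) = (1 − f)·s²/n with f = n/N = 10309/36167 = 0.28503885.
Var(ȳ) = (1 − 0.28503885)·754000/10309 = 0.71496115·73.139975 = 52.292241.
SE(ȳ) = √(52.292241) = 7.23.

7.23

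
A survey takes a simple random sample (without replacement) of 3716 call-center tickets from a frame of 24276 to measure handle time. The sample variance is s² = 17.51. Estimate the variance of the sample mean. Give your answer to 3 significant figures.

0.00399

Under SRS without replacement, Var(ȳ) = (1 − f)·s²/n with f = n/N = 3716/24276 = 0.15307299.
Var(ȳ) = (1 − 0.15307299)·17.51/3716 = 0.84692701·0.004712056 = 0.0039907675.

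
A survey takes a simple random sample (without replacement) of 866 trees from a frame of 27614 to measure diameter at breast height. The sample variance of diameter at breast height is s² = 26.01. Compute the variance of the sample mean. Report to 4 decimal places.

Under SRS without replacement, Var(ȳ) = (1 − f)·s²/n with f = n/N = 866/27614 = 0.03136090.
Var(ȳ) = (1 − 0.03136090)·26.01/866 = 0.96863910·0.030034642 = 0.029092729.

0.0291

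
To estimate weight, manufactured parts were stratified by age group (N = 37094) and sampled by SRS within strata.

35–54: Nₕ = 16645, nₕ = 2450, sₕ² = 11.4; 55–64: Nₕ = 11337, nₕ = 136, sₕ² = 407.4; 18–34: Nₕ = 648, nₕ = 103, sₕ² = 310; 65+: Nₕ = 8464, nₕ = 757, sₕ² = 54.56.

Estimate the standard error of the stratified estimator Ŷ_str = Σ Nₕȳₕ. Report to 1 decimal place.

19678.9

Var(Ŷ_str) = Σₕ Nₕ²(1 − fₕ)sₕ²/nₕ.
35–54: 16645²·(1 − 2450/16645)·11.4/2450 = 1.0994056 × 10^6.
55–64: 11337²·(1 − 136/11337)·407.4/136 = 3.8039698 × 10^8.
18–34: 648²·(1 − 103/648)·310/103 = 1.0629087 × 10^6.
65+: 8464²·(1 − 757/8464)·54.56/757 = 4.7015331 × 10^6.
Sum = 3.8726083 × 10^8.
SE = √(3.8726083 × 10^8) = 19678.9.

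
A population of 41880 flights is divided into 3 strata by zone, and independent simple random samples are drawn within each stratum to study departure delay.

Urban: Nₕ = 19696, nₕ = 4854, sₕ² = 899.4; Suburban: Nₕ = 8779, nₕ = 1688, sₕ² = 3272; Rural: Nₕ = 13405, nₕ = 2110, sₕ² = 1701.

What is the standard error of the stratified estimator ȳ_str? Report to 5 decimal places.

0.41143

Var(ȳ_str) = Σₕ Wₕ²(1 − fₕ)sₕ²/nₕ with Wₕ = Nₕ/N, N = 41880.
Urban: Wₕ = 0.47029608; term = 0.47029608²·(1 − 0.24644598)·899.4/4854 = 0.030882342.
Suburban: Wₕ = 0.20962273; term = 0.20962273²·(1 − 0.19227702)·3272/1688 = 0.06879867.
Rural: Wₕ = 0.32008118; term = 0.32008118²·(1 − 0.15740395)·1701/2110 = 0.06959236.
Sum = 0.16927337.
SE = √(0.16927337) = 0.41143.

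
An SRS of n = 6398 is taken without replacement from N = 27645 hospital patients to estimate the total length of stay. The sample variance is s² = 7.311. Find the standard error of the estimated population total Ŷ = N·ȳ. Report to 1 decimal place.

Var(Ŷ) = N²·Var(ȳ) = N²·(1 − n/N)·s²/n.
f = 6398/27645 = 0.23143426; Var(ȳ) = 0.76856574·7.311/6398 = 8.7824072 × 10^-4.
Var(Ŷ) = 27645² · (8.7824072 × 10^-4) = 671191.98.
SE(Ŷ) = √(671191.98) = 819.3.

819.3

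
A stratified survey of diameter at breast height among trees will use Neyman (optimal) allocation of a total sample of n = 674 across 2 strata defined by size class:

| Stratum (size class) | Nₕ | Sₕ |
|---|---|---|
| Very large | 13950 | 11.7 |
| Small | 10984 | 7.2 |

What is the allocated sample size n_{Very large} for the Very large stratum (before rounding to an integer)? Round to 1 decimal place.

454.0

Neyman allocation: nₕ = n·NₕSₕ / Σⱼ NⱼSⱼ.
Σ NⱼSⱼ = 13950·11.7 + 10984·7.2 = 242299.8.
n_{Very large} = 674·13950·11.7 / 242299.8 = 454.0.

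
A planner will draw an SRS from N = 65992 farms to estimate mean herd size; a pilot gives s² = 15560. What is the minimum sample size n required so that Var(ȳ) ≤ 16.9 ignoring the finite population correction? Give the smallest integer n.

Without fpc, n₀ = s²/D = 15560/16.9 = 920.7101.
Rounding up, n = 921.

921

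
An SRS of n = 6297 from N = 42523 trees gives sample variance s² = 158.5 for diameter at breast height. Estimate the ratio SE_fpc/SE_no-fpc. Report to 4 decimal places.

0.9230

f = n/N = 6297/42523 = 0.14808457.
SE_no-fpc = √(s²/n) = 0.15865282; SE_fpc = √((1−f)s²/n) = 0.14643538.
Ratio = √(1−f) = 0.92299265.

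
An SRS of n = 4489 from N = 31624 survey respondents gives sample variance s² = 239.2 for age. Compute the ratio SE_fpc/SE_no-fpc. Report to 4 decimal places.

f = n/N = 4489/31624 = 0.14194915.
SE_no-fpc = √(s²/n) = 0.23083719; SE_fpc = √((1−f)s²/n) = 0.21382688.
Ratio = √(1−f) = 0.92631034.

0.9263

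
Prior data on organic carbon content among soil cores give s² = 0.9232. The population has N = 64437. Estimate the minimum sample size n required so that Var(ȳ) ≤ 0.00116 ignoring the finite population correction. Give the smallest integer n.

Without fpc, n₀ = s²/D = 0.9232/0.00116 = 795.8621.
Rounding up, n = 796.

796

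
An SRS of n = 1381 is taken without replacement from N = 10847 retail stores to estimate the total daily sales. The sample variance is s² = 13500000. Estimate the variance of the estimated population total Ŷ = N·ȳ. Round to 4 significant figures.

Var(Ŷ) = N²·Var(ȳ) = N²·(1 − n/N)·s²/n.
f = 1381/10847 = 0.12731631; Var(ȳ) = 0.87268369·13500000/1381 = 8530.9412.
Var(Ŷ) = 10847² · 8530.9412 = 1.0037284 × 10^12.

1.004 × 10^12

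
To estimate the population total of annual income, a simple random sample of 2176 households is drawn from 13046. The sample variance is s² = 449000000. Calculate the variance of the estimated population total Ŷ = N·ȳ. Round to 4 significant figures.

Var(Ŷ) = N²·Var(ȳ) = N²·(1 − n/N)·s²/n.
f = 2176/13046 = 0.16679442; Var(ȳ) = 0.83320558·449000000/2176 = 171925.23.
Var(Ŷ) = 13046² · 171925.23 = 2.926135 × 10^13.

2.926 × 10^13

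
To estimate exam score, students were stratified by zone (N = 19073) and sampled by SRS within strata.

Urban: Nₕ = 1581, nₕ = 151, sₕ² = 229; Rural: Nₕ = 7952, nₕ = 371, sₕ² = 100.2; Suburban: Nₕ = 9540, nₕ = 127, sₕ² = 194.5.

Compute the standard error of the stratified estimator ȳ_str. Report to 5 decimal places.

0.65745

Var(ȳ_str) = Σₕ Wₕ²(1 − fₕ)sₕ²/nₕ with Wₕ = Nₕ/N, N = 19073.
Urban: Wₕ = 0.08289205; term = 0.08289205²·(1 − 0.09550917)·229/151 = 0.0094251533.
Rural: Wₕ = 0.41692445; term = 0.41692445²·(1 − 0.04665493)·100.2/371 = 0.044756762.
Suburban: Wₕ = 0.50018351; term = 0.50018351²·(1 − 0.01331237)·194.5/127 = 0.3780544.
Sum = 0.43223632.
SE = √(0.43223632) = 0.65745.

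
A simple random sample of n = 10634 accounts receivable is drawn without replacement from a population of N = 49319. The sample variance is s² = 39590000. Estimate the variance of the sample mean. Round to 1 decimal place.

2920.2

Under SRS without replacement, Var(ȳ) = (1 − f)·s²/n with f = n/N = 10634/49319 = 0.21561670.
Var(ȳ) = (1 − 0.21561670)·39590000/10634 = 0.78438330·3722.9641 = 2920.2309.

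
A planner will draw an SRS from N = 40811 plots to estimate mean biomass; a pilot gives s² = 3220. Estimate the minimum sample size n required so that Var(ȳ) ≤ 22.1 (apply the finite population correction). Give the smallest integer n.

146

Without fpc, n₀ = s²/D = 3220/22.1 = 145.7014.
With fpc, (1 − n/N)·s²/n ≤ D requires n ≥ n₀/(1 + n₀/N) = 145.7014/(1 + 145.7014/40811) = 145.1831.
Rounding up, n = 146.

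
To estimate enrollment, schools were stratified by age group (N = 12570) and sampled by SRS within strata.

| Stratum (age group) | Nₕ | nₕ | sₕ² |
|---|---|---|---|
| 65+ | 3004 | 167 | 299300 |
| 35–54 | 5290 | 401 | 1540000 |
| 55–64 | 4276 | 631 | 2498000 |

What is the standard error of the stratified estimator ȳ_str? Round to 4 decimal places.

33.4033

Var(ȳ_str) = Σₕ Wₕ²(1 − fₕ)sₕ²/nₕ with Wₕ = Nₕ/N, N = 12570.
65+: Wₕ = 0.23898170; term = 0.23898170²·(1 − 0.05559254)·299300/167 = 96.667159.
35–54: Wₕ = 0.42084328; term = 0.42084328²·(1 − 0.07580340)·1540000/401 = 628.61031.
55–64: Wₕ = 0.34017502; term = 0.34017502²·(1 − 0.14756782)·2498000/631 = 390.50603.
Sum = 1115.7835.
SE = √(1115.7835) = 33.4033.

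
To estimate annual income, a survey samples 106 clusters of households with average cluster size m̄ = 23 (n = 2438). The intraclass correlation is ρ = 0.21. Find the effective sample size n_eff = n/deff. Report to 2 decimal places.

433.81

deff = 1 + (23 − 1)·0.21 = 1 + 4.62 = 5.62.
n_eff = 2438 / 5.62 = 433.81.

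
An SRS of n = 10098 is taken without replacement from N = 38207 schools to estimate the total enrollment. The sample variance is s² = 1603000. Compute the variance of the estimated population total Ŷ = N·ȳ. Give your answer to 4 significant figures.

1.705 × 10^11

Var(Ŷ) = N²·Var(ȳ) = N²·(1 − n/N)·s²/n.
f = 10098/38207 = 0.26429712; Var(ȳ) = 0.73570288·1603000/10098 = 116.78864.
Var(Ŷ) = 38207² · 116.78864 = 1.7048512 × 10^11.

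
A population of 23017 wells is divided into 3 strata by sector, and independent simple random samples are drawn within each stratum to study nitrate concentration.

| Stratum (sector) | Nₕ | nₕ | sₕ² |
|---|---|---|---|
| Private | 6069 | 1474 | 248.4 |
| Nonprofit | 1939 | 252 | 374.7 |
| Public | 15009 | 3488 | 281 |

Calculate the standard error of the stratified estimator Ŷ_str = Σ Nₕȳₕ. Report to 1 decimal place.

Var(Ŷ_str) = Σₕ Nₕ²(1 − fₕ)sₕ²/nₕ.
Private: 6069²·(1 − 1474/6069)·248.4/1474 = 4.6995553 × 10^6.
Nonprofit: 1939²·(1 − 252/1939)·374.7/252 = 4.8638038 × 10^6.
Public: 15009²·(1 − 3488/15009)·281/3488 = 1.3930663 × 10^7.
Sum = 2.3494022 × 10^7.
SE = √(2.3494022 × 10^7) = 4847.1.

4847.1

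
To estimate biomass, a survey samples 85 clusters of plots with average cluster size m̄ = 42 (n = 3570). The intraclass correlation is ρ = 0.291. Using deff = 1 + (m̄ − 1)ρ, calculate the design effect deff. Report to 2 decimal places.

12.93

deff = 1 + (42 − 1)·0.291 = 1 + 11.931 = 12.931.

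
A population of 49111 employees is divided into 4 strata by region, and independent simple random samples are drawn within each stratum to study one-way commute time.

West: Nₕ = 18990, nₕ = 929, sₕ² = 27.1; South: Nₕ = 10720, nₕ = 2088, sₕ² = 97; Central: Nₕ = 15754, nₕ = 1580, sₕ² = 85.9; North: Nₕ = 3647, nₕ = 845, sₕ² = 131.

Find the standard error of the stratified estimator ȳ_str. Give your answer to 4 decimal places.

Var(ȳ_str) = Σₕ Wₕ²(1 − fₕ)sₕ²/nₕ with Wₕ = Nₕ/N, N = 49111.
West: Wₕ = 0.38667508; term = 0.38667508²·(1 − 0.04892048)·27.1/929 = 0.0041482295.
South: Wₕ = 0.21828104; term = 0.21828104²·(1 − 0.19477612)·97/2088 = 0.0017823373.
Central: Wₕ = 0.32078353; term = 0.32078353²·(1 − 0.10029199)·85.9/1580 = 0.005033404.
North: Wₕ = 0.07426035; term = 0.07426035²·(1 − 0.23169729)·131/845 = 6.5684202 × 10^-4.
Sum = 0.011620813.
SE = √(0.011620813) = 0.1078.

0.1078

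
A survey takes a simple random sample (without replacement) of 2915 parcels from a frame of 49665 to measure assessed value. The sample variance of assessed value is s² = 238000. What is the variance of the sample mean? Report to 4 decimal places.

Under SRS without replacement, Var(ȳ) = (1 − f)·s²/n with f = n/N = 2915/49665 = 0.05869324.
Var(ȳ) = (1 − 0.05869324)·238000/2915 = 0.94130676·81.646655 = 76.854548.

76.8545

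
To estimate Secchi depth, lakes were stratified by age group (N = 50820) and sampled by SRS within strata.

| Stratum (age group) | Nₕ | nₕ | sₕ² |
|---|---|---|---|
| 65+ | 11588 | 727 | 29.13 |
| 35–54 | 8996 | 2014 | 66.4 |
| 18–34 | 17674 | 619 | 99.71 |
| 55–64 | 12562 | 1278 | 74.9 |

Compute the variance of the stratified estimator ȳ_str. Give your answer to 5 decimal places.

Var(ȳ_str) = Σₕ Wₕ²(1 − fₕ)sₕ²/nₕ with Wₕ = Nₕ/N, N = 50820.
65+: Wₕ = 0.22802046; term = 0.22802046²·(1 − 0.06273731)·29.13/727 = 0.0019526079.
35–54: Wₕ = 0.17701692; term = 0.17701692²·(1 − 0.22387728)·66.4/2014 = 8.0180467 × 10^-4.
18–34: Wₕ = 0.34777647; term = 0.34777647²·(1 − 0.03502320)·99.71/619 = 0.018800323.
55–64: Wₕ = 0.24718615; term = 0.24718615²·(1 − 0.10173539)·74.9/1278 = 0.0032166478.
Sum = 0.024771383.

0.02477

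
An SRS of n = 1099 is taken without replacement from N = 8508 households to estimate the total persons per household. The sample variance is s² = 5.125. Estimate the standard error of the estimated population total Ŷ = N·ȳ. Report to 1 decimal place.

Var(Ŷ) = N²·Var(ȳ) = N²·(1 − n/N)·s²/n.
f = 1099/8508 = 0.12917254; Var(ȳ) = 0.87082746·5.125/1099 = 0.0040609561.
Var(Ŷ) = 8508² · 0.0040609561 = 293956.63.
SE(Ŷ) = √(293956.63) = 542.2.

542.2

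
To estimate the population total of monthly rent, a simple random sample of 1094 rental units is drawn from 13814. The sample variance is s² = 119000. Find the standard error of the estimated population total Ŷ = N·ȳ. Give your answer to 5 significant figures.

Var(Ŷ) = N²·Var(ȳ) = N²·(1 − n/N)·s²/n.
f = 1094/13814 = 0.07919502; Var(ȳ) = 0.92080498·119000/1094 = 100.16069.
Var(Ŷ) = 13814² · 100.16069 = 1.9113324 × 10^10.
SE(Ŷ) = √(1.9113324 × 10^10) = 138250.

138250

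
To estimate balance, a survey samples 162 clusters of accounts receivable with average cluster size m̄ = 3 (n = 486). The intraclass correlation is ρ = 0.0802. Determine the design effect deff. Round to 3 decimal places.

deff = 1 + (3 − 1)·0.0802 = 1 + 0.1604 = 1.1604.

1.160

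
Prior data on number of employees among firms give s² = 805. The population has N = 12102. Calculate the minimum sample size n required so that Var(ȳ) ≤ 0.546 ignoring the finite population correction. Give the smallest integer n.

Without fpc, n₀ = s²/D = 805/0.546 = 1474.3590.
Rounding up, n = 1475.

1475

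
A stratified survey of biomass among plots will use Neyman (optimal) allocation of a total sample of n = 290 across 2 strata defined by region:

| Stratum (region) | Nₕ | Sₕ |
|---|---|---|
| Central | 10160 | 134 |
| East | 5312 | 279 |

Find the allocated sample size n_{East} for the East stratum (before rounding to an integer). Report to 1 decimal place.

Neyman allocation: nₕ = n·NₕSₕ / Σⱼ NⱼSⱼ.
Σ NⱼSⱼ = 10160·134 + 5312·279 = 2.843488 × 10^6.
n_{East} = 290·5312·279 / (2.843488 × 10^6) = 151.2.

151.2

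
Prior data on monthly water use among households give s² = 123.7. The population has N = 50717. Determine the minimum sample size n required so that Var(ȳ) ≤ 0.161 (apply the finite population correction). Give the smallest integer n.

757

Without fpc, n₀ = s²/D = 123.7/0.161 = 768.3230.
With fpc, (1 − n/N)·s²/n ≤ D requires n ≥ n₀/(1 + n₀/N) = 768.3230/(1 + 768.3230/50717) = 756.8572.
Rounding up, n = 757.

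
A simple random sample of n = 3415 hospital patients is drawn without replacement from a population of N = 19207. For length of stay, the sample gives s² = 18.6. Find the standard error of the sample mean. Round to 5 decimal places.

0.06692

Under SRS without replacement, Var(ȳ) = (1 − f)·s²/n with f = n/N = 3415/19207 = 0.17779976.
Var(ȳ) = (1 − 0.17779976)·18.6/3415 = 0.82220024·0.0054465593 = 0.0044781624.
SE(ȳ) = √(0.0044781624) = 0.06692.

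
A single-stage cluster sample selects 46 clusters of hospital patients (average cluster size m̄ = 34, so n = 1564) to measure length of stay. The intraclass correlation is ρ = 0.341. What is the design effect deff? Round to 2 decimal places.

deff = 1 + (34 − 1)·0.341 = 1 + 11.253 = 12.253.

12.25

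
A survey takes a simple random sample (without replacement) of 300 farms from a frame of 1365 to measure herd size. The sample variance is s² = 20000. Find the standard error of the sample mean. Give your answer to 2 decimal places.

7.21

Under SRS without replacement, Var(ȳ) = (1 − f)·s²/n with f = n/N = 300/1365 = 0.21978022.
Var(ȳ) = (1 − 0.21978022)·20000/300 = 0.78021978·66.666667 = 52.014652.
SE(ȳ) = √(52.014652) = 7.21.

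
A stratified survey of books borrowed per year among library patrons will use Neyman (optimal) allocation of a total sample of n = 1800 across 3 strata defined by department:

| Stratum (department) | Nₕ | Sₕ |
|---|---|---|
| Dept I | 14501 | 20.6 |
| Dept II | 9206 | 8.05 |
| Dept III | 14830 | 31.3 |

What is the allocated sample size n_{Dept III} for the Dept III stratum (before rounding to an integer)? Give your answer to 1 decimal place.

Neyman allocation: nₕ = n·NₕSₕ / Σⱼ NⱼSⱼ.
Σ NⱼSⱼ = 14501·20.6 + 9206·8.05 + 14830·31.3 = 837007.9.
n_{Dept III} = 1800·14830·31.3 / 837007.9 = 998.2.

998.2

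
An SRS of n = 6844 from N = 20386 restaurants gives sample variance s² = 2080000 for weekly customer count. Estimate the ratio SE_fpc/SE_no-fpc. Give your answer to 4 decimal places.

f = n/N = 6844/20386 = 0.33572059.
SE_no-fpc = √(s²/n) = 17.433182; SE_fpc = √((1−f)s²/n) = 14.208625.
Ratio = √(1−f) = 0.81503338.

0.8150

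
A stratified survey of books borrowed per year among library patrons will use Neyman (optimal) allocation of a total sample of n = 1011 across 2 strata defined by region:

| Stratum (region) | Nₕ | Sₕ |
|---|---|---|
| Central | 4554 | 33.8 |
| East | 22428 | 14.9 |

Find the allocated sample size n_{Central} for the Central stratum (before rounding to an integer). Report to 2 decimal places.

318.82

Neyman allocation: nₕ = n·NₕSₕ / Σⱼ NⱼSⱼ.
Σ NⱼSⱼ = 4554·33.8 + 22428·14.9 = 488102.4.
n_{Central} = 1011·4554·33.8 / 488102.4 = 318.82.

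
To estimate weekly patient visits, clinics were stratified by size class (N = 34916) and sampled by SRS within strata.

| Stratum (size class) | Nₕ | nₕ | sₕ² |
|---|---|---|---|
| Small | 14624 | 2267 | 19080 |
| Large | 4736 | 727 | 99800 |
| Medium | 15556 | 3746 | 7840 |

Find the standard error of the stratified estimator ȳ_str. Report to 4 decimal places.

1.9238

Var(ȳ_str) = Σₕ Wₕ²(1 − fₕ)sₕ²/nₕ with Wₕ = Nₕ/N, N = 34916.
Small: Wₕ = 0.41883377; term = 0.41883377²·(1 − 0.15501915)·19080/2267 = 1.2475475.
Large: Wₕ = 0.13563982; term = 0.13563982²·(1 − 0.15350507)·99800/727 = 2.137937.
Medium: Wₕ = 0.44552641; term = 0.44552641²·(1 − 0.24080741)·7840/3746 = 0.31538944.
Sum = 3.7008739.
SE = √(3.7008739) = 1.9238.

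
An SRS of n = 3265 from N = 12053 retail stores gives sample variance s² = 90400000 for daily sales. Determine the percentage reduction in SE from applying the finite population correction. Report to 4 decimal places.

f = n/N = 3265/12053 = 0.27088692.
SE_no-fpc = √(s²/n) = 166.3959; SE_fpc = √((1−f)s²/n) = 142.08233.
Ratio = √(1−f) = 0.85388119. Reduction = 100·(1 − 0.85388119) = 14.6119%.

14.6119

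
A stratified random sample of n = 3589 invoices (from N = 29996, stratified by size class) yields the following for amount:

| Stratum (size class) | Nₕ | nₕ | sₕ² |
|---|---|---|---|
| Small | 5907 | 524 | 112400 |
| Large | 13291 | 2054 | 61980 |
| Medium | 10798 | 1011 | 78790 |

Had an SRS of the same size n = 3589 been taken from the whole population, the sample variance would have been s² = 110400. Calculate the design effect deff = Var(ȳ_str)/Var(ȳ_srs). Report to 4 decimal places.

0.8029

Var(ȳ_str) = Σ Wₕ²(1−fₕ)sₕ²/nₕ with Wₕ = Nₕ/29996:
  Small: (5907/29996)²·(1−524/5907)·112400/524 = 7.580532
  Large: (13291/29996)²·(1−2054/13291)·61980/2054 = 5.0087861
  Medium: (10798/29996)²·(1−1011/10798)·78790/1011 = 9.1534785
  → Var(ȳ_str) = 21.742797.
Var(ȳ_srs) = (1 − 3589/29996)·110400/3589 = 27.080167.
deff = 21.742797 / 27.080167 = 0.8029.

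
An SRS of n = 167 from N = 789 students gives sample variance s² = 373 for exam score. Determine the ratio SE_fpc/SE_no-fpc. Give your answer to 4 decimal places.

f = n/N = 167/789 = 0.21166033.
SE_no-fpc = √(s²/n) = 1.4945009; SE_fpc = √((1−f)s²/n) = 1.3269448.
Ratio = √(1−f) = 0.88788494.

0.8879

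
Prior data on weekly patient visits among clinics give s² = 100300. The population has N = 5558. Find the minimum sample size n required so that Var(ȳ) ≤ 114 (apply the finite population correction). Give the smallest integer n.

760

Without fpc, n₀ = s²/D = 100300/114 = 879.8246.
With fpc, (1 − n/N)·s²/n ≤ D requires n ≥ n₀/(1 + n₀/N) = 879.8246/(1 + 879.8246/5558) = 759.5835.
Rounding up, n = 760.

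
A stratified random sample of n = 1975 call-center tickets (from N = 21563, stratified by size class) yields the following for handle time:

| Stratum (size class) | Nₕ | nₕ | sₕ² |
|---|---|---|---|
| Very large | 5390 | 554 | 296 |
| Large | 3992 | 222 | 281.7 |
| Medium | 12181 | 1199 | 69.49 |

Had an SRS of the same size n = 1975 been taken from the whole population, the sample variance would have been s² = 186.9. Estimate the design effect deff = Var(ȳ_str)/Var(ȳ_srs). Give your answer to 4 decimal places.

Var(ȳ_str) = Σ Wₕ²(1−fₕ)sₕ²/nₕ with Wₕ = Nₕ/21563:
  Very large: (5390/21563)²·(1−554/5390)·296/554 = 0.029952884
  Large: (3992/21563)²·(1−222/3992)·281.7/222 = 0.041072145
  Medium: (12181/21563)²·(1−1199/12181)·69.49/1199 = 0.016674359
  → Var(ȳ_str) = 0.087699388.
Var(ȳ_srs) = (1 − 1975/21563)·186.9/1975 = 0.085965286.
deff = 0.087699388 / 0.085965286 = 1.0202.

1.0202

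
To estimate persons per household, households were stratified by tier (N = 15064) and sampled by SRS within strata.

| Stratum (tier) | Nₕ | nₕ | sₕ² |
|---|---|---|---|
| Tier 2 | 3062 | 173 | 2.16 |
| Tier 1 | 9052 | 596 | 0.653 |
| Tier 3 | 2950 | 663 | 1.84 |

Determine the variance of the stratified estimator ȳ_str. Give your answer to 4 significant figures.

9.388 × 10^-4

Var(ȳ_str) = Σₕ Wₕ²(1 − fₕ)sₕ²/nₕ with Wₕ = Nₕ/N, N = 15064.
Tier 2: Wₕ = 0.20326606; term = 0.20326606²·(1 − 0.05649902)·2.16/173 = 4.8672064 × 10^-4.
Tier 1: Wₕ = 0.60090281; term = 0.60090281²·(1 − 0.06584180)·0.653/596 = 3.6956925 × 10^-4.
Tier 3: Wₕ = 0.19583112; term = 0.19583112²·(1 − 0.22474576)·1.84/663 = 8.2511002 × 10^-5.
Sum = 9.3880089 × 10^-4.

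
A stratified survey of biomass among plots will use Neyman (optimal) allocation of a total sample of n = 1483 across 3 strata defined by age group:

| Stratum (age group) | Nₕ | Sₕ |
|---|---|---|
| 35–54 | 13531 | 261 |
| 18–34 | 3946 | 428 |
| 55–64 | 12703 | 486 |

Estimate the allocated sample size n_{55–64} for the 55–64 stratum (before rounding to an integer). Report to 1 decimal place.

Neyman allocation: nₕ = n·NₕSₕ / Σⱼ NⱼSⱼ.
Σ NⱼSⱼ = 13531·261 + 3946·428 + 12703·486 = 1.1394137 × 10^7.
n_{55–64} = 1483·12703·486 / (1.1394137 × 10^7) = 803.5.

803.5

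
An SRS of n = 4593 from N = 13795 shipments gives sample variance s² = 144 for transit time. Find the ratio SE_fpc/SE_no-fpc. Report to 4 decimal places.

0.8167

f = n/N = 4593/13795 = 0.33294672.
SE_no-fpc = √(s²/n) = 0.17706512; SE_fpc = √((1−f)s²/n) = 0.14461498.
Ratio = √(1−f) = 0.81673330.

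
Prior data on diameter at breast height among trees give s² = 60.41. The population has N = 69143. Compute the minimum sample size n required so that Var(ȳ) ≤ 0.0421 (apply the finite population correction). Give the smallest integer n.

Without fpc, n₀ = s²/D = 60.41/0.0421 = 1434.9169.
With fpc, (1 − n/N)·s²/n ≤ D requires n ≥ n₀/(1 + n₀/N) = 1434.9169/(1 + 1434.9169/69143) = 1405.7437.
Rounding up, n = 1406.

1406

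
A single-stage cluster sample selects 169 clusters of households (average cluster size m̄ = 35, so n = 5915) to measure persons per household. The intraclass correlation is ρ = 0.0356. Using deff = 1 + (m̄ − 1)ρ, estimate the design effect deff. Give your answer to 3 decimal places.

deff = 1 + (35 − 1)·0.0356 = 1 + 1.2104 = 2.2104.

2.210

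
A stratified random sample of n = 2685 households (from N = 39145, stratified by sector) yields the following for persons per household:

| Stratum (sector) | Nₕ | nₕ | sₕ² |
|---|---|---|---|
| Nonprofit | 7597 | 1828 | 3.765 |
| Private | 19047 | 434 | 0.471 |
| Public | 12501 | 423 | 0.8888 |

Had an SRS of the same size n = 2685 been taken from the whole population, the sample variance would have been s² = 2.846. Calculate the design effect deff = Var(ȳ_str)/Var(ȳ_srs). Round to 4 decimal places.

0.5237

Var(ȳ_str) = Σ Wₕ²(1−fₕ)sₕ²/nₕ with Wₕ = Nₕ/39145:
  Nonprofit: (7597/39145)²·(1−1828/7597)·3.765/1828 = 5.8908621 × 10^-5
  Private: (19047/39145)²·(1−434/19047)·0.471/434 = 2.5108545 × 10^-4
  Public: (12501/39145)²·(1−423/12501)·0.8888/423 = 2.0703838 × 10^-4
  → Var(ȳ_str) = 5.1703245 × 10^-4.
Var(ȳ_srs) = (1 − 2685/39145)·2.846/2685 = 9.8725871 × 10^-4.
deff = (5.1703245 × 10^-4) / (9.8725871 × 10^-4) = 0.5237.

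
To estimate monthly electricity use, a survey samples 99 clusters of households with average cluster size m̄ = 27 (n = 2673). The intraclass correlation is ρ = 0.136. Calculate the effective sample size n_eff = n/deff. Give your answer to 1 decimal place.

589.3

deff = 1 + (27 − 1)·0.136 = 1 + 3.536 = 4.536.
n_eff = 2673 / 4.536 = 589.3.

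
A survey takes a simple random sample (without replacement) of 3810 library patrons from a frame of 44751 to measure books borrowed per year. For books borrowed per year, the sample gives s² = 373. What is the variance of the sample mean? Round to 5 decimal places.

0.08957

Under SRS without replacement, Var(ȳ) = (1 − f)·s²/n with f = n/N = 3810/44751 = 0.08513776.
Var(ȳ) = (1 − 0.08513776)·373/3810 = 0.91486224·0.097900262 = 0.089565253.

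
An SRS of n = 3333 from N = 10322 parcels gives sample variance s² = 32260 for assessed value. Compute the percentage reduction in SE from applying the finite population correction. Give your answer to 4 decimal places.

17.7141

f = n/N = 3333/10322 = 0.32290254.
SE_no-fpc = √(s²/n) = 3.111104; SE_fpc = √((1−f)s²/n) = 2.5600009.
Ratio = √(1−f) = 0.82285932. Reduction = 100·(1 − 0.82285932) = 17.7141%.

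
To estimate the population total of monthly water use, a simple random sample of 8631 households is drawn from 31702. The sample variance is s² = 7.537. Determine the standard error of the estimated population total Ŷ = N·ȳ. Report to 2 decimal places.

Var(Ŷ) = N²·Var(ȳ) = N²·(1 − n/N)·s²/n.
f = 8631/31702 = 0.27225412; Var(ȳ) = 0.72774588·7.537/8631 = 6.3550234 × 10^-4.
Var(Ŷ) = 31702² · (6.3550234 × 10^-4) = 638690.53.
SE(Ŷ) = √(638690.53) = 799.18.

799.18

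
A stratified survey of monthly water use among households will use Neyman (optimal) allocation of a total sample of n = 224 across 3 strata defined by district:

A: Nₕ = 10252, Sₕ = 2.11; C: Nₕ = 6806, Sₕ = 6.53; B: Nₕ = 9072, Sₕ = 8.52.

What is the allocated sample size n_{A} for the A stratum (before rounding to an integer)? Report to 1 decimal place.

Neyman allocation: nₕ = n·NₕSₕ / Σⱼ NⱼSⱼ.
Σ NⱼSⱼ = 10252·2.11 + 6806·6.53 + 9072·8.52 = 143368.34.
n_{A} = 224·10252·2.11 / 143368.34 = 33.8.

33.8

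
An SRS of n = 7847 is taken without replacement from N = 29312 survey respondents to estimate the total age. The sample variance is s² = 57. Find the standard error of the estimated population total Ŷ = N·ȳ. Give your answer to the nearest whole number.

2138

Var(Ŷ) = N²·Var(ȳ) = N²·(1 − n/N)·s²/n.
f = 7847/29312 = 0.26770606; Var(ȳ) = 0.73229394·57/7847 = 0.0053193264.
Var(Ŷ) = 29312² · 0.0053193264 = 4.5703298 × 10^6.
SE(Ŷ) = √(4.5703298 × 10^6) = 2138.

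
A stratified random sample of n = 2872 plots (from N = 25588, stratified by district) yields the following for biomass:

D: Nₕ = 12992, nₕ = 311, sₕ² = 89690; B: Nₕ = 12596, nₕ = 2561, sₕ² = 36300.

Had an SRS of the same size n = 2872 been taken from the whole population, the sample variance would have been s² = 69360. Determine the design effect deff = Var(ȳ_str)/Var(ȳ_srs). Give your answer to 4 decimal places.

3.5123

Var(ȳ_str) = Σ Wₕ²(1−fₕ)sₕ²/nₕ with Wₕ = Nₕ/25588:
  D: (12992/25588)²·(1−311/12992)·89690/311 = 72.567217
  B: (12596/25588)²·(1−2561/12596)·36300/2561 = 2.7363673
  → Var(ȳ_str) = 75.303584.
Var(ȳ_srs) = (1 − 2872/25588)·69360/2872 = 21.439772.
deff = 75.303584 / 21.439772 = 3.5123.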